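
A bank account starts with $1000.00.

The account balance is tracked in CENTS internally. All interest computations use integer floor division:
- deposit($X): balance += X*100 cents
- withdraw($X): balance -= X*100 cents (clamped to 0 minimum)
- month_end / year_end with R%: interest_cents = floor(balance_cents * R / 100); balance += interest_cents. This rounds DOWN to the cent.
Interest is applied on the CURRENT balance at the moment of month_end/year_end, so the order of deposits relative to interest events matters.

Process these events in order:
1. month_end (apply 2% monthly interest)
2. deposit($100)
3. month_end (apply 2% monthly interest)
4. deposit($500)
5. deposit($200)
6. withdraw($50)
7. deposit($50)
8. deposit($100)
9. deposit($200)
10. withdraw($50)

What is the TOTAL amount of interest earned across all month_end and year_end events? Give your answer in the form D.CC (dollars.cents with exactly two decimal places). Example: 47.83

After 1 (month_end (apply 2% monthly interest)): balance=$1020.00 total_interest=$20.00
After 2 (deposit($100)): balance=$1120.00 total_interest=$20.00
After 3 (month_end (apply 2% monthly interest)): balance=$1142.40 total_interest=$42.40
After 4 (deposit($500)): balance=$1642.40 total_interest=$42.40
After 5 (deposit($200)): balance=$1842.40 total_interest=$42.40
After 6 (withdraw($50)): balance=$1792.40 total_interest=$42.40
After 7 (deposit($50)): balance=$1842.40 total_interest=$42.40
After 8 (deposit($100)): balance=$1942.40 total_interest=$42.40
After 9 (deposit($200)): balance=$2142.40 total_interest=$42.40
After 10 (withdraw($50)): balance=$2092.40 total_interest=$42.40

Answer: 42.40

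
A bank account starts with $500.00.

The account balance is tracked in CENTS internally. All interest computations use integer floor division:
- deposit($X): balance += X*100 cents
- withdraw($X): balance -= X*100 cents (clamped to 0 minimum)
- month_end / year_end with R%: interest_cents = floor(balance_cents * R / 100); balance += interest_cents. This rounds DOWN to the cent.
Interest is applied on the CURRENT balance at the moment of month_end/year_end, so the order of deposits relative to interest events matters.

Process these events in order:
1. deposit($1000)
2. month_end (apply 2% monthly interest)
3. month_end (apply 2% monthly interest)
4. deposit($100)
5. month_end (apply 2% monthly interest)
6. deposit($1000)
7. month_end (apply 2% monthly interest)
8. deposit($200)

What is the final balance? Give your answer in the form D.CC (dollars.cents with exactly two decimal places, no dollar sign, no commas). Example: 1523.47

Answer: 2947.68

Derivation:
After 1 (deposit($1000)): balance=$1500.00 total_interest=$0.00
After 2 (month_end (apply 2% monthly interest)): balance=$1530.00 total_interest=$30.00
After 3 (month_end (apply 2% monthly interest)): balance=$1560.60 total_interest=$60.60
After 4 (deposit($100)): balance=$1660.60 total_interest=$60.60
After 5 (month_end (apply 2% monthly interest)): balance=$1693.81 total_interest=$93.81
After 6 (deposit($1000)): balance=$2693.81 total_interest=$93.81
After 7 (month_end (apply 2% monthly interest)): balance=$2747.68 total_interest=$147.68
After 8 (deposit($200)): balance=$2947.68 total_interest=$147.68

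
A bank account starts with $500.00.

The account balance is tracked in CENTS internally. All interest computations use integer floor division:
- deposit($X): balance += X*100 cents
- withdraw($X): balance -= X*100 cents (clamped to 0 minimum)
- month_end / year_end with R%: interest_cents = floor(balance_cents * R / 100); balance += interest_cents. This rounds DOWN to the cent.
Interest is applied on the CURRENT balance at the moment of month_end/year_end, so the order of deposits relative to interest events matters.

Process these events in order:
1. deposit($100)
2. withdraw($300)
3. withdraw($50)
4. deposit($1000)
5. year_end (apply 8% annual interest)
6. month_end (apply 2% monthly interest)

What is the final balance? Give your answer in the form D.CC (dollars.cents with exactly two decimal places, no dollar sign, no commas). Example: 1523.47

Answer: 1377.00

Derivation:
After 1 (deposit($100)): balance=$600.00 total_interest=$0.00
After 2 (withdraw($300)): balance=$300.00 total_interest=$0.00
After 3 (withdraw($50)): balance=$250.00 total_interest=$0.00
After 4 (deposit($1000)): balance=$1250.00 total_interest=$0.00
After 5 (year_end (apply 8% annual interest)): balance=$1350.00 total_interest=$100.00
After 6 (month_end (apply 2% monthly interest)): balance=$1377.00 total_interest=$127.00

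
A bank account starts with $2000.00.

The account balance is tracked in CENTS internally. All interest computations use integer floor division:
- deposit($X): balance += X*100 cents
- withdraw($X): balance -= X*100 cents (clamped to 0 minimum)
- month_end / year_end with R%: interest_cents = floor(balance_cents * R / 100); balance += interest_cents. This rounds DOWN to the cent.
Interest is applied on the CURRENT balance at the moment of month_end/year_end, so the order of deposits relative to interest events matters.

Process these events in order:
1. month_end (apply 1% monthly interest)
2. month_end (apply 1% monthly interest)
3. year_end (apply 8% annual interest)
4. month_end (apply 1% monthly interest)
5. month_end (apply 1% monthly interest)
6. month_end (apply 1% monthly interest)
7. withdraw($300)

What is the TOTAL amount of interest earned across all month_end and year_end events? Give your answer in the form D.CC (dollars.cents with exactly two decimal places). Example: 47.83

Answer: 270.16

Derivation:
After 1 (month_end (apply 1% monthly interest)): balance=$2020.00 total_interest=$20.00
After 2 (month_end (apply 1% monthly interest)): balance=$2040.20 total_interest=$40.20
After 3 (year_end (apply 8% annual interest)): balance=$2203.41 total_interest=$203.41
After 4 (month_end (apply 1% monthly interest)): balance=$2225.44 total_interest=$225.44
After 5 (month_end (apply 1% monthly interest)): balance=$2247.69 total_interest=$247.69
After 6 (month_end (apply 1% monthly interest)): balance=$2270.16 total_interest=$270.16
After 7 (withdraw($300)): balance=$1970.16 total_interest=$270.16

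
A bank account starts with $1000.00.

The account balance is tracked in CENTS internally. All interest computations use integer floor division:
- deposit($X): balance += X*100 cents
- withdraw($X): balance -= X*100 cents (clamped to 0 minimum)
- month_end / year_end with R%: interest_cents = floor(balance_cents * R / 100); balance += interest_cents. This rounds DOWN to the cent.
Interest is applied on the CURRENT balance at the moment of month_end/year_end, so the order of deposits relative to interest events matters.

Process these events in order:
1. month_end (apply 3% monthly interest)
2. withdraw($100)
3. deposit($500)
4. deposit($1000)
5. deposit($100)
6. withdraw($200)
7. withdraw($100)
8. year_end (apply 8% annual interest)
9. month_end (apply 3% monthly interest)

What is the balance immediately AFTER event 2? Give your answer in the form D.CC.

Answer: 930.00

Derivation:
After 1 (month_end (apply 3% monthly interest)): balance=$1030.00 total_interest=$30.00
After 2 (withdraw($100)): balance=$930.00 total_interest=$30.00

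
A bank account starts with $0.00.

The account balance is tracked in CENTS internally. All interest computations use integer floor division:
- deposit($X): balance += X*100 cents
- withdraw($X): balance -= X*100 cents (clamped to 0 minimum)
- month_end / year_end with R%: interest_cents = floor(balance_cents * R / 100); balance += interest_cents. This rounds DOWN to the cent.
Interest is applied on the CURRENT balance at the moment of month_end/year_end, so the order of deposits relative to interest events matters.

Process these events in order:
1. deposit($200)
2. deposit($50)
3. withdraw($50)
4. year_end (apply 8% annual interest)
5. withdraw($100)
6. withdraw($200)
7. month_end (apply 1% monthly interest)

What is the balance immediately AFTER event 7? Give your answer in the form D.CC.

After 1 (deposit($200)): balance=$200.00 total_interest=$0.00
After 2 (deposit($50)): balance=$250.00 total_interest=$0.00
After 3 (withdraw($50)): balance=$200.00 total_interest=$0.00
After 4 (year_end (apply 8% annual interest)): balance=$216.00 total_interest=$16.00
After 5 (withdraw($100)): balance=$116.00 total_interest=$16.00
After 6 (withdraw($200)): balance=$0.00 total_interest=$16.00
After 7 (month_end (apply 1% monthly interest)): balance=$0.00 total_interest=$16.00

Answer: 0.00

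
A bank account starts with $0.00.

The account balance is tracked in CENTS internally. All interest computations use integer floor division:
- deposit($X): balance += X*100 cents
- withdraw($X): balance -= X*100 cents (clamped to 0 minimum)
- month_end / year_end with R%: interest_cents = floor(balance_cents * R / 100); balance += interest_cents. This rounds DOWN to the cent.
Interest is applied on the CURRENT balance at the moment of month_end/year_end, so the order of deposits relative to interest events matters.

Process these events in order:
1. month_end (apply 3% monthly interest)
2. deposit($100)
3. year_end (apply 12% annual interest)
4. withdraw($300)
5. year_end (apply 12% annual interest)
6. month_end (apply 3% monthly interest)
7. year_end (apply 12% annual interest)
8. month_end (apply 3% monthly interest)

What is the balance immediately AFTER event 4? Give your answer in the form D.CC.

After 1 (month_end (apply 3% monthly interest)): balance=$0.00 total_interest=$0.00
After 2 (deposit($100)): balance=$100.00 total_interest=$0.00
After 3 (year_end (apply 12% annual interest)): balance=$112.00 total_interest=$12.00
After 4 (withdraw($300)): balance=$0.00 total_interest=$12.00

Answer: 0.00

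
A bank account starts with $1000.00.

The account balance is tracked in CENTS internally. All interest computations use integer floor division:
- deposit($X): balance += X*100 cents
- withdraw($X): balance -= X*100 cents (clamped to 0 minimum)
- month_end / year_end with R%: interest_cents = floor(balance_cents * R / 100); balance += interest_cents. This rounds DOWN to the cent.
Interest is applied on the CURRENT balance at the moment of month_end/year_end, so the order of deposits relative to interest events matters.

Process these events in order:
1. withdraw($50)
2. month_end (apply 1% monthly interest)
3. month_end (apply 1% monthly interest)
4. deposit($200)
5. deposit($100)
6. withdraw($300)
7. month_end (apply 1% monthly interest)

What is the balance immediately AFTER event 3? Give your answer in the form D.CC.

After 1 (withdraw($50)): balance=$950.00 total_interest=$0.00
After 2 (month_end (apply 1% monthly interest)): balance=$959.50 total_interest=$9.50
After 3 (month_end (apply 1% monthly interest)): balance=$969.09 total_interest=$19.09

Answer: 969.09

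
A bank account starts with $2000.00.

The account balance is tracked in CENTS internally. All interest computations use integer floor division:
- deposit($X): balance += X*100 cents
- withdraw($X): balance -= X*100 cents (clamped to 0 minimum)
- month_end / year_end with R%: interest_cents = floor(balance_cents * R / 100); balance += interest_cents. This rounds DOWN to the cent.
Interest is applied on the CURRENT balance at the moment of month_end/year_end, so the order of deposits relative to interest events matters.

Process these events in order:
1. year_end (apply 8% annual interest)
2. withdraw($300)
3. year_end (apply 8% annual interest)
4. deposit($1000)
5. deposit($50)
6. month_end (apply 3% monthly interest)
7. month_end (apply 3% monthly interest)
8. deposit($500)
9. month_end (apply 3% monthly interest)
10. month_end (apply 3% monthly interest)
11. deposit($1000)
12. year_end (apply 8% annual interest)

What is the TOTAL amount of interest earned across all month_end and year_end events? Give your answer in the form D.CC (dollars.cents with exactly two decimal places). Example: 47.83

After 1 (year_end (apply 8% annual interest)): balance=$2160.00 total_interest=$160.00
After 2 (withdraw($300)): balance=$1860.00 total_interest=$160.00
After 3 (year_end (apply 8% annual interest)): balance=$2008.80 total_interest=$308.80
After 4 (deposit($1000)): balance=$3008.80 total_interest=$308.80
After 5 (deposit($50)): balance=$3058.80 total_interest=$308.80
After 6 (month_end (apply 3% monthly interest)): balance=$3150.56 total_interest=$400.56
After 7 (month_end (apply 3% monthly interest)): balance=$3245.07 total_interest=$495.07
After 8 (deposit($500)): balance=$3745.07 total_interest=$495.07
After 9 (month_end (apply 3% monthly interest)): balance=$3857.42 total_interest=$607.42
After 10 (month_end (apply 3% monthly interest)): balance=$3973.14 total_interest=$723.14
After 11 (deposit($1000)): balance=$4973.14 total_interest=$723.14
After 12 (year_end (apply 8% annual interest)): balance=$5370.99 total_interest=$1120.99

Answer: 1120.99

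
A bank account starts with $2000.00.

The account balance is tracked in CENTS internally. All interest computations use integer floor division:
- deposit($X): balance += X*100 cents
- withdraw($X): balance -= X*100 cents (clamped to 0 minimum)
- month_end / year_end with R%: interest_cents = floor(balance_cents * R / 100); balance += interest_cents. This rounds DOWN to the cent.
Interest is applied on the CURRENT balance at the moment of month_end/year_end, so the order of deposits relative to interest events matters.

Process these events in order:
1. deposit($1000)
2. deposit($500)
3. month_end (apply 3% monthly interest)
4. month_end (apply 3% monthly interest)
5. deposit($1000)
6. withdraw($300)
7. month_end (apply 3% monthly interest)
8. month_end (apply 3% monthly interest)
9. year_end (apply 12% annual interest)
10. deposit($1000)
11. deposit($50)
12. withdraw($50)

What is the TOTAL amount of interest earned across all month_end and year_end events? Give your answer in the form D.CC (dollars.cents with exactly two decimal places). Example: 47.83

After 1 (deposit($1000)): balance=$3000.00 total_interest=$0.00
After 2 (deposit($500)): balance=$3500.00 total_interest=$0.00
After 3 (month_end (apply 3% monthly interest)): balance=$3605.00 total_interest=$105.00
After 4 (month_end (apply 3% monthly interest)): balance=$3713.15 total_interest=$213.15
After 5 (deposit($1000)): balance=$4713.15 total_interest=$213.15
After 6 (withdraw($300)): balance=$4413.15 total_interest=$213.15
After 7 (month_end (apply 3% monthly interest)): balance=$4545.54 total_interest=$345.54
After 8 (month_end (apply 3% monthly interest)): balance=$4681.90 total_interest=$481.90
After 9 (year_end (apply 12% annual interest)): balance=$5243.72 total_interest=$1043.72
After 10 (deposit($1000)): balance=$6243.72 total_interest=$1043.72
After 11 (deposit($50)): balance=$6293.72 total_interest=$1043.72
After 12 (withdraw($50)): balance=$6243.72 total_interest=$1043.72

Answer: 1043.72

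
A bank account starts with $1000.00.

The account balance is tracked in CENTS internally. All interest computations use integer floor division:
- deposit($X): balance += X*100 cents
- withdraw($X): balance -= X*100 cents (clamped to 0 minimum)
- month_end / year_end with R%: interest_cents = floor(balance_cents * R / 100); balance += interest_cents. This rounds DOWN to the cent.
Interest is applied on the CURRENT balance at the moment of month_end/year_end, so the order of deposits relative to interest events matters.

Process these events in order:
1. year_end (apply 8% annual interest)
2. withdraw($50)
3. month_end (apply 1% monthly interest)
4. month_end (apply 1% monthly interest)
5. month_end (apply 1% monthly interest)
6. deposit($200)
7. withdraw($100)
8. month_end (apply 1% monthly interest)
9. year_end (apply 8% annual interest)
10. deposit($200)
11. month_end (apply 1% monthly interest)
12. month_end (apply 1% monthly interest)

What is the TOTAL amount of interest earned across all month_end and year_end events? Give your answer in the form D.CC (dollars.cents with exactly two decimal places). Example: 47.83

Answer: 246.10

Derivation:
After 1 (year_end (apply 8% annual interest)): balance=$1080.00 total_interest=$80.00
After 2 (withdraw($50)): balance=$1030.00 total_interest=$80.00
After 3 (month_end (apply 1% monthly interest)): balance=$1040.30 total_interest=$90.30
After 4 (month_end (apply 1% monthly interest)): balance=$1050.70 total_interest=$100.70
After 5 (month_end (apply 1% monthly interest)): balance=$1061.20 total_interest=$111.20
After 6 (deposit($200)): balance=$1261.20 total_interest=$111.20
After 7 (withdraw($100)): balance=$1161.20 total_interest=$111.20
After 8 (month_end (apply 1% monthly interest)): balance=$1172.81 total_interest=$122.81
After 9 (year_end (apply 8% annual interest)): balance=$1266.63 total_interest=$216.63
After 10 (deposit($200)): balance=$1466.63 total_interest=$216.63
After 11 (month_end (apply 1% monthly interest)): balance=$1481.29 total_interest=$231.29
After 12 (month_end (apply 1% monthly interest)): balance=$1496.10 total_interest=$246.10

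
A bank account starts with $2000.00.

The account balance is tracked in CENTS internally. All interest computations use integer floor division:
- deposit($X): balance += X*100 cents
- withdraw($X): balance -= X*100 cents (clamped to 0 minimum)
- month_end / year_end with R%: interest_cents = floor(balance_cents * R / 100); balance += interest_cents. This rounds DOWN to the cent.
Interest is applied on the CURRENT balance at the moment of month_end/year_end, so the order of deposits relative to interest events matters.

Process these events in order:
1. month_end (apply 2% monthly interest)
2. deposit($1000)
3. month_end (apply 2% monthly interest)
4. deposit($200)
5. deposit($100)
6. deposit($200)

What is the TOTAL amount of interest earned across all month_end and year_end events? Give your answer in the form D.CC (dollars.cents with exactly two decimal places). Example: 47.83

Answer: 100.80

Derivation:
After 1 (month_end (apply 2% monthly interest)): balance=$2040.00 total_interest=$40.00
After 2 (deposit($1000)): balance=$3040.00 total_interest=$40.00
After 3 (month_end (apply 2% monthly interest)): balance=$3100.80 total_interest=$100.80
After 4 (deposit($200)): balance=$3300.80 total_interest=$100.80
After 5 (deposit($100)): balance=$3400.80 total_interest=$100.80
After 6 (deposit($200)): balance=$3600.80 total_interest=$100.80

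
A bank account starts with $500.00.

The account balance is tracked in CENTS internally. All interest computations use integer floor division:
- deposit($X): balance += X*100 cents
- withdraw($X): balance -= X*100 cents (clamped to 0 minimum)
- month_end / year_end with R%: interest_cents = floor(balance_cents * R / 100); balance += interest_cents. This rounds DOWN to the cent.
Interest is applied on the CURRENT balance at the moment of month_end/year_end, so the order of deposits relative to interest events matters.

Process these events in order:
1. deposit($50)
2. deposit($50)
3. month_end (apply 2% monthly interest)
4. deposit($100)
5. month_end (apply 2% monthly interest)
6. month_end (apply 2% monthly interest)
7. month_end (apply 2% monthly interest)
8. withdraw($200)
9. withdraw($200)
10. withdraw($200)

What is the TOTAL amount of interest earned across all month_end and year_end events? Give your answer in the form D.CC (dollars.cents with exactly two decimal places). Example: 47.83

After 1 (deposit($50)): balance=$550.00 total_interest=$0.00
After 2 (deposit($50)): balance=$600.00 total_interest=$0.00
After 3 (month_end (apply 2% monthly interest)): balance=$612.00 total_interest=$12.00
After 4 (deposit($100)): balance=$712.00 total_interest=$12.00
After 5 (month_end (apply 2% monthly interest)): balance=$726.24 total_interest=$26.24
After 6 (month_end (apply 2% monthly interest)): balance=$740.76 total_interest=$40.76
After 7 (month_end (apply 2% monthly interest)): balance=$755.57 total_interest=$55.57
After 8 (withdraw($200)): balance=$555.57 total_interest=$55.57
After 9 (withdraw($200)): balance=$355.57 total_interest=$55.57
After 10 (withdraw($200)): balance=$155.57 total_interest=$55.57

Answer: 55.57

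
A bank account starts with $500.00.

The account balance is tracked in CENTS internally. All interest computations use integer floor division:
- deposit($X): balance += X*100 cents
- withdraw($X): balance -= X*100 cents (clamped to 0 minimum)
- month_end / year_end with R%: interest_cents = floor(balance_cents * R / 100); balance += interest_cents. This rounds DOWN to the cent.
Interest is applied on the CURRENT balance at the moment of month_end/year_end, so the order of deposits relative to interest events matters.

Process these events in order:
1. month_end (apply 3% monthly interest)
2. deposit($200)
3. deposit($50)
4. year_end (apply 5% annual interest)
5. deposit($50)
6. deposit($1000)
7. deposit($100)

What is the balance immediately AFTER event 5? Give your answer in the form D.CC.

After 1 (month_end (apply 3% monthly interest)): balance=$515.00 total_interest=$15.00
After 2 (deposit($200)): balance=$715.00 total_interest=$15.00
After 3 (deposit($50)): balance=$765.00 total_interest=$15.00
After 4 (year_end (apply 5% annual interest)): balance=$803.25 total_interest=$53.25
After 5 (deposit($50)): balance=$853.25 total_interest=$53.25

Answer: 853.25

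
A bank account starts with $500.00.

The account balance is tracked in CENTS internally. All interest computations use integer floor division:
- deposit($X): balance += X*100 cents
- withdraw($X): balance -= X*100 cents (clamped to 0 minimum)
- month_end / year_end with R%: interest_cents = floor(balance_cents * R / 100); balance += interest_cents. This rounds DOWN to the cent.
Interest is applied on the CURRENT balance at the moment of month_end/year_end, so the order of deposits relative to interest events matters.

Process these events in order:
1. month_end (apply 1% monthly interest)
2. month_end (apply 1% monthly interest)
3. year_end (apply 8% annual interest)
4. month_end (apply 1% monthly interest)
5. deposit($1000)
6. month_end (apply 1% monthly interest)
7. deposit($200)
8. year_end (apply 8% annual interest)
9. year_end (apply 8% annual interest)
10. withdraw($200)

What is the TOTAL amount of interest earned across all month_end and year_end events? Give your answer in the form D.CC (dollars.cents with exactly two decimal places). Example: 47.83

After 1 (month_end (apply 1% monthly interest)): balance=$505.00 total_interest=$5.00
After 2 (month_end (apply 1% monthly interest)): balance=$510.05 total_interest=$10.05
After 3 (year_end (apply 8% annual interest)): balance=$550.85 total_interest=$50.85
After 4 (month_end (apply 1% monthly interest)): balance=$556.35 total_interest=$56.35
After 5 (deposit($1000)): balance=$1556.35 total_interest=$56.35
After 6 (month_end (apply 1% monthly interest)): balance=$1571.91 total_interest=$71.91
After 7 (deposit($200)): balance=$1771.91 total_interest=$71.91
After 8 (year_end (apply 8% annual interest)): balance=$1913.66 total_interest=$213.66
After 9 (year_end (apply 8% annual interest)): balance=$2066.75 total_interest=$366.75
After 10 (withdraw($200)): balance=$1866.75 total_interest=$366.75

Answer: 366.75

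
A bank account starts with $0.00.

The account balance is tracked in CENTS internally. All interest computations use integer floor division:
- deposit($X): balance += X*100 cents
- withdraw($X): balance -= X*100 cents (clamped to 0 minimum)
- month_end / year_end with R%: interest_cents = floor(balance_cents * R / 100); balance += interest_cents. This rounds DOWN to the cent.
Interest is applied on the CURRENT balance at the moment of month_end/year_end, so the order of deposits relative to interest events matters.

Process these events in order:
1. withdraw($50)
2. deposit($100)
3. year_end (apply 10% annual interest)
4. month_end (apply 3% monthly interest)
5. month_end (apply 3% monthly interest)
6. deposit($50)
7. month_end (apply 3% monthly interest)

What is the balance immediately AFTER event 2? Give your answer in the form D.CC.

After 1 (withdraw($50)): balance=$0.00 total_interest=$0.00
After 2 (deposit($100)): balance=$100.00 total_interest=$0.00

Answer: 100.00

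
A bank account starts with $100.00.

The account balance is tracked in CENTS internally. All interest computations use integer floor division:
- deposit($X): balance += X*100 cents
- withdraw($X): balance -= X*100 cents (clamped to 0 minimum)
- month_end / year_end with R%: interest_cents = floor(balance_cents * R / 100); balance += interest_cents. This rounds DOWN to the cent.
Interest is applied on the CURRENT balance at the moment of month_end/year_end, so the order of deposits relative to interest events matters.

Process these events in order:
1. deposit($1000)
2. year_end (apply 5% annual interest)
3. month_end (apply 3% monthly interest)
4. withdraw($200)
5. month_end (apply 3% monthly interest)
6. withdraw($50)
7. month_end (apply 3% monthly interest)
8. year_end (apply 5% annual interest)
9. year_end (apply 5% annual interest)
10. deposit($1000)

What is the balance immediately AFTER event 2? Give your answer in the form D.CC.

After 1 (deposit($1000)): balance=$1100.00 total_interest=$0.00
After 2 (year_end (apply 5% annual interest)): balance=$1155.00 total_interest=$55.00

Answer: 1155.00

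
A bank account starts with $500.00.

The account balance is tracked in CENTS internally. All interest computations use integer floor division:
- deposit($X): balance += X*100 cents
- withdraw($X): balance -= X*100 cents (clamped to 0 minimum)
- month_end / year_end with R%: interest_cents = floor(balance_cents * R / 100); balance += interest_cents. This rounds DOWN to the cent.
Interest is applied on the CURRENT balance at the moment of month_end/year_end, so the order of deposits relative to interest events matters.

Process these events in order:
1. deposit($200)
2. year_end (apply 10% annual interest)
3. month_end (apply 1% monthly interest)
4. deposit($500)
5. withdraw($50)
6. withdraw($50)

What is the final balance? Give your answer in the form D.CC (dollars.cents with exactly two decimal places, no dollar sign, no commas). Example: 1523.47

After 1 (deposit($200)): balance=$700.00 total_interest=$0.00
After 2 (year_end (apply 10% annual interest)): balance=$770.00 total_interest=$70.00
After 3 (month_end (apply 1% monthly interest)): balance=$777.70 total_interest=$77.70
After 4 (deposit($500)): balance=$1277.70 total_interest=$77.70
After 5 (withdraw($50)): balance=$1227.70 total_interest=$77.70
After 6 (withdraw($50)): balance=$1177.70 total_interest=$77.70

Answer: 1177.70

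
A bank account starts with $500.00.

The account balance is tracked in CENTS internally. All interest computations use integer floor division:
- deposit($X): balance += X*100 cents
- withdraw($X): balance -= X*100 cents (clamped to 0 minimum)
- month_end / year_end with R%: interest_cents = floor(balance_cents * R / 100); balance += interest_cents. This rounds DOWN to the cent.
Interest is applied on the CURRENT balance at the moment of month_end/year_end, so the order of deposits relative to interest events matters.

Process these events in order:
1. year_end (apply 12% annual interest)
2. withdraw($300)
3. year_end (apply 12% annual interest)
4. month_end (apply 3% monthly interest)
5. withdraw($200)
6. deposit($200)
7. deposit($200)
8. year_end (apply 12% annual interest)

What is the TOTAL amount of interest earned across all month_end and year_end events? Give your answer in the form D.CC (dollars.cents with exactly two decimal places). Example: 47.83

After 1 (year_end (apply 12% annual interest)): balance=$560.00 total_interest=$60.00
After 2 (withdraw($300)): balance=$260.00 total_interest=$60.00
After 3 (year_end (apply 12% annual interest)): balance=$291.20 total_interest=$91.20
After 4 (month_end (apply 3% monthly interest)): balance=$299.93 total_interest=$99.93
After 5 (withdraw($200)): balance=$99.93 total_interest=$99.93
After 6 (deposit($200)): balance=$299.93 total_interest=$99.93
After 7 (deposit($200)): balance=$499.93 total_interest=$99.93
After 8 (year_end (apply 12% annual interest)): balance=$559.92 total_interest=$159.92

Answer: 159.92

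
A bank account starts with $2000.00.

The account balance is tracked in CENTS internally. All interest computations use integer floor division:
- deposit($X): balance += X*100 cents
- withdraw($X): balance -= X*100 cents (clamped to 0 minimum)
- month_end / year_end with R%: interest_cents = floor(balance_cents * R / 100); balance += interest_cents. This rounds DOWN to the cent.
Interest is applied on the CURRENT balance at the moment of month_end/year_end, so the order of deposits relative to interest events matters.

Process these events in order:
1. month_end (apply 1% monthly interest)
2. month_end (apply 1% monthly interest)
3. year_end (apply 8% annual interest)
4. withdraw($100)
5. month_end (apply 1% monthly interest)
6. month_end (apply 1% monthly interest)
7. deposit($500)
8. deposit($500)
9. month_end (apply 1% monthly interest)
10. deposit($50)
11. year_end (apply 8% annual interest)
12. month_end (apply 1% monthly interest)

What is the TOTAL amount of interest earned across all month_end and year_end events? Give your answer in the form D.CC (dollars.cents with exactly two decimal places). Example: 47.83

After 1 (month_end (apply 1% monthly interest)): balance=$2020.00 total_interest=$20.00
After 2 (month_end (apply 1% monthly interest)): balance=$2040.20 total_interest=$40.20
After 3 (year_end (apply 8% annual interest)): balance=$2203.41 total_interest=$203.41
After 4 (withdraw($100)): balance=$2103.41 total_interest=$203.41
After 5 (month_end (apply 1% monthly interest)): balance=$2124.44 total_interest=$224.44
After 6 (month_end (apply 1% monthly interest)): balance=$2145.68 total_interest=$245.68
After 7 (deposit($500)): balance=$2645.68 total_interest=$245.68
After 8 (deposit($500)): balance=$3145.68 total_interest=$245.68
After 9 (month_end (apply 1% monthly interest)): balance=$3177.13 total_interest=$277.13
After 10 (deposit($50)): balance=$3227.13 total_interest=$277.13
After 11 (year_end (apply 8% annual interest)): balance=$3485.30 total_interest=$535.30
After 12 (month_end (apply 1% monthly interest)): balance=$3520.15 total_interest=$570.15

Answer: 570.15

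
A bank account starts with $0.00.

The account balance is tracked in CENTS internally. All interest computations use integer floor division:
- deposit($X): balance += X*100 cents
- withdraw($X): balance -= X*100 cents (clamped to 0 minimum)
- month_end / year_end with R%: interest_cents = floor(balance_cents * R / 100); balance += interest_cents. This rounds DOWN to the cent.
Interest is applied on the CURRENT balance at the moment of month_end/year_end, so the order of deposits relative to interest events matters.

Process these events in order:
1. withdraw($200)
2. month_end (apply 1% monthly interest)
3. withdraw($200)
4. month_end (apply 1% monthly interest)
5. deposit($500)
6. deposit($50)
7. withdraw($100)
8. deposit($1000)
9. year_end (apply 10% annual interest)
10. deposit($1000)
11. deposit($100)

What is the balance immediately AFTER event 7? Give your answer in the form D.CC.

Answer: 450.00

Derivation:
After 1 (withdraw($200)): balance=$0.00 total_interest=$0.00
After 2 (month_end (apply 1% monthly interest)): balance=$0.00 total_interest=$0.00
After 3 (withdraw($200)): balance=$0.00 total_interest=$0.00
After 4 (month_end (apply 1% monthly interest)): balance=$0.00 total_interest=$0.00
After 5 (deposit($500)): balance=$500.00 total_interest=$0.00
After 6 (deposit($50)): balance=$550.00 total_interest=$0.00
After 7 (withdraw($100)): balance=$450.00 total_interest=$0.00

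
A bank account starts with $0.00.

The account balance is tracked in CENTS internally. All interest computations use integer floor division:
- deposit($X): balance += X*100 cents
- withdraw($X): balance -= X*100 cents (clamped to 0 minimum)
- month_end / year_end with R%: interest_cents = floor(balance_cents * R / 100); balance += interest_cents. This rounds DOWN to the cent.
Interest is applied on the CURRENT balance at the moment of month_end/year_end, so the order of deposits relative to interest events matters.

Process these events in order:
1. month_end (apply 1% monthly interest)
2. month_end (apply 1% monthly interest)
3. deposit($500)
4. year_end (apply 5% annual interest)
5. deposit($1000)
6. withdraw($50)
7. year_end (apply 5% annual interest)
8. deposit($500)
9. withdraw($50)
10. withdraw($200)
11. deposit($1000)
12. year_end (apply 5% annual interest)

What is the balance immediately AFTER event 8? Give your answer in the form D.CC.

After 1 (month_end (apply 1% monthly interest)): balance=$0.00 total_interest=$0.00
After 2 (month_end (apply 1% monthly interest)): balance=$0.00 total_interest=$0.00
After 3 (deposit($500)): balance=$500.00 total_interest=$0.00
After 4 (year_end (apply 5% annual interest)): balance=$525.00 total_interest=$25.00
After 5 (deposit($1000)): balance=$1525.00 total_interest=$25.00
After 6 (withdraw($50)): balance=$1475.00 total_interest=$25.00
After 7 (year_end (apply 5% annual interest)): balance=$1548.75 total_interest=$98.75
After 8 (deposit($500)): balance=$2048.75 total_interest=$98.75

Answer: 2048.75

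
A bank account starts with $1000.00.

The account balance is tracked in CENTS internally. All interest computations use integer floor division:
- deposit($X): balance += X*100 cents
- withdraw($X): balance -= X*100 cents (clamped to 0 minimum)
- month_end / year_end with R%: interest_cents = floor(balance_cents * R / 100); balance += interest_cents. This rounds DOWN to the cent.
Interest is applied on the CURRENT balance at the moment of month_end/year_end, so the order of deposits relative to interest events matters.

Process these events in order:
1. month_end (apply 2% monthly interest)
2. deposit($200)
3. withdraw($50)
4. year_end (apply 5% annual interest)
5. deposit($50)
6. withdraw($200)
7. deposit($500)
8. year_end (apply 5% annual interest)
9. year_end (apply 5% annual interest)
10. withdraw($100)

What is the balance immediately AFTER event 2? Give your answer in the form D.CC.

Answer: 1220.00

Derivation:
After 1 (month_end (apply 2% monthly interest)): balance=$1020.00 total_interest=$20.00
After 2 (deposit($200)): balance=$1220.00 total_interest=$20.00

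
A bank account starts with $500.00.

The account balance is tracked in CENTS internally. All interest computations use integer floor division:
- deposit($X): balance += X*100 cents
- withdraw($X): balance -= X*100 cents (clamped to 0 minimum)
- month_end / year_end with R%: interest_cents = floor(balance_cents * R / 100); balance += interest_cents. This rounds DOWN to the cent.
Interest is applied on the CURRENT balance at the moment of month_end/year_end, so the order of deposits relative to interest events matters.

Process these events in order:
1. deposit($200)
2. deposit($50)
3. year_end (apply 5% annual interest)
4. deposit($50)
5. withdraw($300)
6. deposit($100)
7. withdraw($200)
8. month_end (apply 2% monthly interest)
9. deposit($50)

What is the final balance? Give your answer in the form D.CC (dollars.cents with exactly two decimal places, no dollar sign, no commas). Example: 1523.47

Answer: 496.25

Derivation:
After 1 (deposit($200)): balance=$700.00 total_interest=$0.00
After 2 (deposit($50)): balance=$750.00 total_interest=$0.00
After 3 (year_end (apply 5% annual interest)): balance=$787.50 total_interest=$37.50
After 4 (deposit($50)): balance=$837.50 total_interest=$37.50
After 5 (withdraw($300)): balance=$537.50 total_interest=$37.50
After 6 (deposit($100)): balance=$637.50 total_interest=$37.50
After 7 (withdraw($200)): balance=$437.50 total_interest=$37.50
After 8 (month_end (apply 2% monthly interest)): balance=$446.25 total_interest=$46.25
After 9 (deposit($50)): balance=$496.25 total_interest=$46.25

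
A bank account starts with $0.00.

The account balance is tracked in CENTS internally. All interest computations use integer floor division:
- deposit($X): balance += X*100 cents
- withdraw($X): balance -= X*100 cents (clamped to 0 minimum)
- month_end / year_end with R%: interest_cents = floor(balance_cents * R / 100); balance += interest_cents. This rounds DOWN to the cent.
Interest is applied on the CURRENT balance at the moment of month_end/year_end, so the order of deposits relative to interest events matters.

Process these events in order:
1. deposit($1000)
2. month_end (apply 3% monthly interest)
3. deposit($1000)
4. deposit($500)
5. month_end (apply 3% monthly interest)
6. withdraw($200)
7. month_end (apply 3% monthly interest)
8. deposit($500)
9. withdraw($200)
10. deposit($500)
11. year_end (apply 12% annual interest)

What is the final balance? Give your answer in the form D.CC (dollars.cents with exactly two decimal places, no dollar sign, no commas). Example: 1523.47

Answer: 3671.43

Derivation:
After 1 (deposit($1000)): balance=$1000.00 total_interest=$0.00
After 2 (month_end (apply 3% monthly interest)): balance=$1030.00 total_interest=$30.00
After 3 (deposit($1000)): balance=$2030.00 total_interest=$30.00
After 4 (deposit($500)): balance=$2530.00 total_interest=$30.00
After 5 (month_end (apply 3% monthly interest)): balance=$2605.90 total_interest=$105.90
After 6 (withdraw($200)): balance=$2405.90 total_interest=$105.90
After 7 (month_end (apply 3% monthly interest)): balance=$2478.07 total_interest=$178.07
After 8 (deposit($500)): balance=$2978.07 total_interest=$178.07
After 9 (withdraw($200)): balance=$2778.07 total_interest=$178.07
After 10 (deposit($500)): balance=$3278.07 total_interest=$178.07
After 11 (year_end (apply 12% annual interest)): balance=$3671.43 total_interest=$571.43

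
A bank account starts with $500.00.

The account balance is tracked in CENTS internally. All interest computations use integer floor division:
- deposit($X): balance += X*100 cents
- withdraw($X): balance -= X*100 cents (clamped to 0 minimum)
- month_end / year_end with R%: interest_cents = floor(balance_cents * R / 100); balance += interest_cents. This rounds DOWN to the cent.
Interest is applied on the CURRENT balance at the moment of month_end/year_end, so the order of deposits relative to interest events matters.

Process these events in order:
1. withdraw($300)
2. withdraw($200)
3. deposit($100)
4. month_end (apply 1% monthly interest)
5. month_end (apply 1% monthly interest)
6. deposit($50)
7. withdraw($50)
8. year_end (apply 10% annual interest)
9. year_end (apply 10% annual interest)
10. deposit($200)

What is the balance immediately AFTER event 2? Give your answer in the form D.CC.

After 1 (withdraw($300)): balance=$200.00 total_interest=$0.00
After 2 (withdraw($200)): balance=$0.00 total_interest=$0.00

Answer: 0.00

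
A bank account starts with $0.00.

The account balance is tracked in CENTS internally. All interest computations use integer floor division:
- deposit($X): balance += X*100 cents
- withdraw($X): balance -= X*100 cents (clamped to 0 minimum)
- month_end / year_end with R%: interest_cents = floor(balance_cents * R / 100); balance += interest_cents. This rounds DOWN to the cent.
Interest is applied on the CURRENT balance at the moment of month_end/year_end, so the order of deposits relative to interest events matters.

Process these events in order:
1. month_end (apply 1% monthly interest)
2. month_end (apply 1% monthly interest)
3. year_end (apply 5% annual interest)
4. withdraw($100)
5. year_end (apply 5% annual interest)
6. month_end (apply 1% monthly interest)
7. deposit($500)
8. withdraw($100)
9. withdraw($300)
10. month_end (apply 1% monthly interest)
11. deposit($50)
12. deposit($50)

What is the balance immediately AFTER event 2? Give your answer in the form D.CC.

After 1 (month_end (apply 1% monthly interest)): balance=$0.00 total_interest=$0.00
After 2 (month_end (apply 1% monthly interest)): balance=$0.00 total_interest=$0.00

Answer: 0.00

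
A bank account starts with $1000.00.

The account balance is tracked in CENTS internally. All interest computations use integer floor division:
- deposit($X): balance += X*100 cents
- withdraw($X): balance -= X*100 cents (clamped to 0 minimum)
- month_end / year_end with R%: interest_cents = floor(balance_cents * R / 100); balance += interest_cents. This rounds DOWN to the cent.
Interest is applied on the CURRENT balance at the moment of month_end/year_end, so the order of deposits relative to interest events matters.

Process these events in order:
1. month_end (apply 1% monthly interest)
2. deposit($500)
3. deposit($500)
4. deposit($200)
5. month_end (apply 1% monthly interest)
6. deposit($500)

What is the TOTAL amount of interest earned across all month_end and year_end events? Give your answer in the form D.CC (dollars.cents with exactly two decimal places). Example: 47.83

Answer: 32.10

Derivation:
After 1 (month_end (apply 1% monthly interest)): balance=$1010.00 total_interest=$10.00
After 2 (deposit($500)): balance=$1510.00 total_interest=$10.00
After 3 (deposit($500)): balance=$2010.00 total_interest=$10.00
After 4 (deposit($200)): balance=$2210.00 total_interest=$10.00
After 5 (month_end (apply 1% monthly interest)): balance=$2232.10 total_interest=$32.10
After 6 (deposit($500)): balance=$2732.10 total_interest=$32.10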